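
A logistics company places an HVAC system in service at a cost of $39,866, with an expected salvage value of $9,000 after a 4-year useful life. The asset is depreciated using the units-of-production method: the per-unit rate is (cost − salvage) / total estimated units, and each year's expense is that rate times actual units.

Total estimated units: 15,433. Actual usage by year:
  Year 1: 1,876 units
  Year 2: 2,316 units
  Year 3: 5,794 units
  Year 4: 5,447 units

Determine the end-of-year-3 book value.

$19,894

Depreciable base = $39,866 − $9,000 = $30,866.
Rate = $30,866 / 15,433 units = $2 per unit.
Year 1: 1,876 × $2 = $3,752. Book value $36,114.
Year 2: 2,316 × $2 = $4,632. Book value $31,482.
Year 3: 5,794 × $2 = $11,588. Book value $19,894.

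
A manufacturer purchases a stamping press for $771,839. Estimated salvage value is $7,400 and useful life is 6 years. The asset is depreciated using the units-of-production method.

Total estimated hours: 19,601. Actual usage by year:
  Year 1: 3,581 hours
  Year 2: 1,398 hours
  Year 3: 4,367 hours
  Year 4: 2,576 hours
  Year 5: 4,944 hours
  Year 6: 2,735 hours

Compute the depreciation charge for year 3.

Depreciable base = $771,839 − $7,400 = $764,439.
Rate = $764,439 / 19,601 hours = $39 per hour.
Year 1: 3,581 × $39 = $139,659. Book value $632,180.
Year 2: 1,398 × $39 = $54,522. Book value $577,658.
Year 3: 4,367 × $39 = $170,313. Book value $407,345.

$170,313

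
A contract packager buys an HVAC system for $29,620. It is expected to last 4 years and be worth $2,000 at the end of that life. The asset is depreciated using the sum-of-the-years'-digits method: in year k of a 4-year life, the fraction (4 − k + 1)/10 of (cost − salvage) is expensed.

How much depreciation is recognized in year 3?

$5,524

Depreciable base = $29,620 − $2,000 = $27,620.
Sum of the years' digits = 4+3+2+1 = 10.
Year 1: $27,620 × 4/10 = $11,048. Book value $18,572.
Year 2: $27,620 × 3/10 = $8,286. Book value $10,286.
Year 3: $27,620 × 2/10 = $5,524. Book value $4,762.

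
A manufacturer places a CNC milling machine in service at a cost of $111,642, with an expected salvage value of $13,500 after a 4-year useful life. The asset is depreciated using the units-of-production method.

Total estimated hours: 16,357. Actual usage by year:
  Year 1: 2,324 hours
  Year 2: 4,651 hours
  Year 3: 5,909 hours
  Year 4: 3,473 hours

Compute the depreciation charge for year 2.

Depreciable base = $111,642 − $13,500 = $98,142.
Rate = $98,142 / 16,357 hours = $6 per hour.
Year 1: 2,324 × $6 = $13,944. Book value $97,698.
Year 2: 4,651 × $6 = $27,906. Book value $69,792.

$27,906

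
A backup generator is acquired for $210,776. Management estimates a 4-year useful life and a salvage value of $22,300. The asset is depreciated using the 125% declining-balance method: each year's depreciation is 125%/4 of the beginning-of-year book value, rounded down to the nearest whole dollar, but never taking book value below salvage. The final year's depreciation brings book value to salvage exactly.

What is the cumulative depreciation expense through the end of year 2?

$111,151

Depreciable base = $210,776 − $22,300 = $188,476.
Year 1: ⌊$210,776 × 125%/4⌋ = $65,867. Book value $144,909.
Year 2: ⌊$144,909 × 125%/4⌋ = $45,284. Book value $99,625.
Accumulated through year 2 = $210,776 − $99,625 = $111,151.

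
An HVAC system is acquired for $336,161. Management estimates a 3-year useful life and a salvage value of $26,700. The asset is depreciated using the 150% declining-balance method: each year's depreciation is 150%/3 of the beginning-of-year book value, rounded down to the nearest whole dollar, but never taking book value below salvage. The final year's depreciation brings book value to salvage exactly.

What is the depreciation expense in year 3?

$57,341

Depreciable base = $336,161 − $26,700 = $309,461.
Year 1: ⌊$336,161 × 150%/3⌋ = $168,080. Book value $168,081.
Year 2: ⌊$168,081 × 150%/3⌋ = $84,040. Book value $84,041.
Year 3 (final): $84,041 − $26,700 = $57,341. Book value $26,700.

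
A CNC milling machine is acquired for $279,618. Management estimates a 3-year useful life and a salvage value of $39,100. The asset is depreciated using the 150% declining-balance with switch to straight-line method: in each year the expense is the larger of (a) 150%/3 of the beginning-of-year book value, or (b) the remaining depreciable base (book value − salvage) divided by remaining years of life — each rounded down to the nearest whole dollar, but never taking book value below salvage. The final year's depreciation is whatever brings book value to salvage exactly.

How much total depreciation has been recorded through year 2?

$209,713

Depreciable base = $279,618 − $39,100 = $240,518.
Year 1: DB = ⌊$279,618 × 150%/3⌋ = $139,809; SL = ⌊$240,518/3⌋ = $80,172 → take DB $139,809. Book value $139,809.
Year 2: DB = ⌊$139,809 × 150%/3⌋ = $69,904; SL = ⌊$100,709/2⌋ = $50,354 → take DB $69,904. Book value $69,905.
Accumulated through year 2 = $279,618 − $69,905 = $209,713.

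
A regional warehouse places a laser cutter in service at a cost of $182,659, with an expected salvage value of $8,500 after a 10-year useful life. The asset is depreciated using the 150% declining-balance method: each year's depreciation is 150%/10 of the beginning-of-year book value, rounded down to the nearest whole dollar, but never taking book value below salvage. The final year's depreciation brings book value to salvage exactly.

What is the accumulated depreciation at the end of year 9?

$140,349

Depreciable base = $182,659 − $8,500 = $174,159.
Year 1: ⌊$182,659 × 150%/10⌋ = $27,398. Book value $155,261.
Year 2: ⌊$155,261 × 150%/10⌋ = $23,289. Book value $131,972.
Year 3: ⌊$131,972 × 150%/10⌋ = $19,795. Book value $112,177.
Year 4: ⌊$112,177 × 150%/10⌋ = $16,826. Book value $95,351.
Year 5: ⌊$95,351 × 150%/10⌋ = $14,302. Book value $81,049.
Year 6: ⌊$81,049 × 150%/10⌋ = $12,157. Book value $68,892.
Year 7: ⌊$68,892 × 150%/10⌋ = $10,333. Book value $58,559.
Year 8: ⌊$58,559 × 150%/10⌋ = $8,783. Book value $49,776.
Year 9: ⌊$49,776 × 150%/10⌋ = $7,466. Book value $42,310.
Accumulated through year 9 = $182,659 − $42,310 = $140,349.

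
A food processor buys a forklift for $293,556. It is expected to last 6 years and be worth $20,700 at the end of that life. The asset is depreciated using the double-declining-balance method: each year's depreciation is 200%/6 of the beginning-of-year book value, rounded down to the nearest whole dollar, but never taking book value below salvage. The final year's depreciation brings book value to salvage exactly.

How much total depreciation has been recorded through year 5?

$254,898

Depreciable base = $293,556 − $20,700 = $272,856.
Year 1: ⌊$293,556 × 200%/6⌋ = $97,852. Book value $195,704.
Year 2: ⌊$195,704 × 200%/6⌋ = $65,234. Book value $130,470.
Year 3: ⌊$130,470 × 200%/6⌋ = $43,490. Book value $86,980.
Year 4: ⌊$86,980 × 200%/6⌋ = $28,993. Book value $57,987.
Year 5: ⌊$57,987 × 200%/6⌋ = $19,329. Book value $38,658.
Accumulated through year 5 = $293,556 − $38,658 = $254,898.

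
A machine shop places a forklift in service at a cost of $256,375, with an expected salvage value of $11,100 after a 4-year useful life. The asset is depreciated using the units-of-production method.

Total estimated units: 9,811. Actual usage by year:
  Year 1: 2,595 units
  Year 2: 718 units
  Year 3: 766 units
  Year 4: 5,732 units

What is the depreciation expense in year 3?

$19,150

Depreciable base = $256,375 − $11,100 = $245,275.
Rate = $245,275 / 9,811 units = $25 per unit.
Year 1: 2,595 × $25 = $64,875. Book value $191,500.
Year 2: 718 × $25 = $17,950. Book value $173,550.
Year 3: 766 × $25 = $19,150. Book value $154,400.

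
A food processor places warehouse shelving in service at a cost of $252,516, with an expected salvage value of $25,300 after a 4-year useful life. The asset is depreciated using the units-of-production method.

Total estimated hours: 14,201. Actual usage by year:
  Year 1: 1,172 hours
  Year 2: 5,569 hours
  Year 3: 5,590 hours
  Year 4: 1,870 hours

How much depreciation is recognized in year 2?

Depreciable base = $252,516 − $25,300 = $227,216.
Rate = $227,216 / 14,201 hours = $16 per hour.
Year 1: 1,172 × $16 = $18,752. Book value $233,764.
Year 2: 5,569 × $16 = $89,104. Book value $144,660.

$89,104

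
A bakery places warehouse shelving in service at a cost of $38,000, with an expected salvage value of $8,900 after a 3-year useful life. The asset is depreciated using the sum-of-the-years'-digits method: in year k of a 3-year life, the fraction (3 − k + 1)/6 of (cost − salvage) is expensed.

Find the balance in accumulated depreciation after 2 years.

Depreciable base = $38,000 − $8,900 = $29,100.
Sum of the years' digits = 3+2+1 = 6.
Year 1: $29,100 × 3/6 = $14,550. Book value $23,450.
Year 2: $29,100 × 2/6 = $9,700. Book value $13,750.
Accumulated through year 2 = $38,000 − $13,750 = $24,250.

$24,250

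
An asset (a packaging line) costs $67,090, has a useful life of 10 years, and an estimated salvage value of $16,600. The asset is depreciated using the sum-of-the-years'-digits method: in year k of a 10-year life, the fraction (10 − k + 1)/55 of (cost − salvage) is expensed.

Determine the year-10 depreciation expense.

$918

Depreciable base = $67,090 − $16,600 = $50,490.
Sum of the years' digits = 10+9+8+7+6+5+4+3+2+1 = 55.
Year 1: $50,490 × 10/55 = $9,180. Book value $57,910.
Year 2: $50,490 × 9/55 = $8,262. Book value $49,648.
Year 3: $50,490 × 8/55 = $7,344. Book value $42,304.
Year 4: $50,490 × 7/55 = $6,426. Book value $35,878.
Year 5: $50,490 × 6/55 = $5,508. Book value $30,370.
Year 6: $50,490 × 5/55 = $4,590. Book value $25,780.
Year 7: $50,490 × 4/55 = $3,672. Book value $22,108.
Year 8: $50,490 × 3/55 = $2,754. Book value $19,354.
Year 9: $50,490 × 2/55 = $1,836. Book value $17,518.
Year 10: $50,490 × 1/55 = $918. Book value $16,600.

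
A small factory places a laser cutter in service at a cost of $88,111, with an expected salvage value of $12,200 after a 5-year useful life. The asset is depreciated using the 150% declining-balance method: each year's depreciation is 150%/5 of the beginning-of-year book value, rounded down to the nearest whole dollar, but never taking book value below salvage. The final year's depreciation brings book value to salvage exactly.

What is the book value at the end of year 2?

$43,175

Depreciable base = $88,111 − $12,200 = $75,911.
Year 1: ⌊$88,111 × 150%/5⌋ = $26,433. Book value $61,678.
Year 2: ⌊$61,678 × 150%/5⌋ = $18,503. Book value $43,175.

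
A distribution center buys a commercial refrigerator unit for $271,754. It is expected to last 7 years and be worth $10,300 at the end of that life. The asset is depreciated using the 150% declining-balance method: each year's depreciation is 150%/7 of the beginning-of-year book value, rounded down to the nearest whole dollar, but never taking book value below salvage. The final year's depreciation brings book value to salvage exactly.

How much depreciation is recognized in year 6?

Depreciable base = $271,754 − $10,300 = $261,454.
Year 1: ⌊$271,754 × 150%/7⌋ = $58,233. Book value $213,521.
Year 2: ⌊$213,521 × 150%/7⌋ = $45,754. Book value $167,767.
Year 3: ⌊$167,767 × 150%/7⌋ = $35,950. Book value $131,817.
Year 4: ⌊$131,817 × 150%/7⌋ = $28,246. Book value $103,571.
Year 5: ⌊$103,571 × 150%/7⌋ = $22,193. Book value $81,378.
Year 6: ⌊$81,378 × 150%/7⌋ = $17,438. Book value $63,940.

$17,438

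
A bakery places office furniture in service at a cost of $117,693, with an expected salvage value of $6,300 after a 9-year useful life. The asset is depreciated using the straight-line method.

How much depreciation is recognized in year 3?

$12,377

Depreciable base = $117,693 − $6,300 = $111,393.
Annual expense = $111,393 / 9 = $12,377.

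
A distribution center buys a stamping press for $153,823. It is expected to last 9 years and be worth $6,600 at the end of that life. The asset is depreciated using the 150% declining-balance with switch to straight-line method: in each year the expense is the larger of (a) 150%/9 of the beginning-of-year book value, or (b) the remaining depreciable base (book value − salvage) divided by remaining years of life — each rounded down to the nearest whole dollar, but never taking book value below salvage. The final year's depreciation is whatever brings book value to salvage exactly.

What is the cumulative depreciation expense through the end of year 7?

Depreciable base = $153,823 − $6,600 = $147,223.
Year 1: DB = ⌊$153,823 × 150%/9⌋ = $25,637; SL = ⌊$147,223/9⌋ = $16,358 → take DB $25,637. Book value $128,186.
Year 2: DB = ⌊$128,186 × 150%/9⌋ = $21,364; SL = ⌊$121,586/8⌋ = $15,198 → take DB $21,364. Book value $106,822.
Year 3: DB = ⌊$106,822 × 150%/9⌋ = $17,803; SL = ⌊$100,222/7⌋ = $14,317 → take DB $17,803. Book value $89,019.
Year 4: DB = ⌊$89,019 × 150%/9⌋ = $14,836; SL = ⌊$82,419/6⌋ = $13,736 → take DB $14,836. Book value $74,183.
Year 5: DB = ⌊$74,183 × 150%/9⌋ = $12,363; SL = ⌊$67,583/5⌋ = $13,516 → take SL $13,516. Book value $60,667.
Year 6: DB = ⌊$60,667 × 150%/9⌋ = $10,111; SL = ⌊$54,067/4⌋ = $13,516 → take SL $13,516. Book value $47,151.
Year 7: DB = ⌊$47,151 × 150%/9⌋ = $7,858; SL = ⌊$40,551/3⌋ = $13,517 → take SL $13,517. Book value $33,634.
Accumulated through year 7 = $153,823 − $33,634 = $120,189.

$120,189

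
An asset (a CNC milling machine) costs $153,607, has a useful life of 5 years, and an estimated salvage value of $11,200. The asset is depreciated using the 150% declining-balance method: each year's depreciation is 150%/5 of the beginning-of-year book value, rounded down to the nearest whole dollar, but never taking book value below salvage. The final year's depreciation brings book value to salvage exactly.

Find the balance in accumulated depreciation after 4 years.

Depreciable base = $153,607 − $11,200 = $142,407.
Year 1: ⌊$153,607 × 150%/5⌋ = $46,082. Book value $107,525.
Year 2: ⌊$107,525 × 150%/5⌋ = $32,257. Book value $75,268.
Year 3: ⌊$75,268 × 150%/5⌋ = $22,580. Book value $52,688.
Year 4: ⌊$52,688 × 150%/5⌋ = $15,806. Book value $36,882.
Accumulated through year 4 = $153,607 − $36,882 = $116,725.

$116,725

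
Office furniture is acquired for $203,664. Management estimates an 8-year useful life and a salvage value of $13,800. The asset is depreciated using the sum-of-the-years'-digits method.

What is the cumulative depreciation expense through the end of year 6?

$174,042

Depreciable base = $203,664 − $13,800 = $189,864.
Sum of the years' digits = 8+7+6+5+4+3+2+1 = 36.
Year 1: $189,864 × 8/36 = $42,192. Book value $161,472.
Year 2: $189,864 × 7/36 = $36,918. Book value $124,554.
Year 3: $189,864 × 6/36 = $31,644. Book value $92,910.
Year 4: $189,864 × 5/36 = $26,370. Book value $66,540.
Year 5: $189,864 × 4/36 = $21,096. Book value $45,444.
Year 6: $189,864 × 3/36 = $15,822. Book value $29,622.
Accumulated through year 6 = $203,664 − $29,622 = $174,042.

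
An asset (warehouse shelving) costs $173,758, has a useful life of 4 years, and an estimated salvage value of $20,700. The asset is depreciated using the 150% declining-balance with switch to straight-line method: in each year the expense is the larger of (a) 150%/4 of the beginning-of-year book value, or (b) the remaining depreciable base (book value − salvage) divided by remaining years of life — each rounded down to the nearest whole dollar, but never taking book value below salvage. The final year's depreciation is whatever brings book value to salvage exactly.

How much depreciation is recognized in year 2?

$40,724

Depreciable base = $173,758 − $20,700 = $153,058.
Year 1: DB = ⌊$173,758 × 150%/4⌋ = $65,159; SL = ⌊$153,058/4⌋ = $38,264 → take DB $65,159. Book value $108,599.
Year 2: DB = ⌊$108,599 × 150%/4⌋ = $40,724; SL = ⌊$87,899/3⌋ = $29,299 → take DB $40,724. Book value $67,875.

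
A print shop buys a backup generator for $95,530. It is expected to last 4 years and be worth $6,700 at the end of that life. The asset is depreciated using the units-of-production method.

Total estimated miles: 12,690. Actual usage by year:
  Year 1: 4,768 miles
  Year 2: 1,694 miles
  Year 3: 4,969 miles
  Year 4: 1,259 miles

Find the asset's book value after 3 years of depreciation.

Depreciable base = $95,530 − $6,700 = $88,830.
Rate = $88,830 / 12,690 miles = $7 per mile.
Year 1: 4,768 × $7 = $33,376. Book value $62,154.
Year 2: 1,694 × $7 = $11,858. Book value $50,296.
Year 3: 4,969 × $7 = $34,783. Book value $15,513.

$15,513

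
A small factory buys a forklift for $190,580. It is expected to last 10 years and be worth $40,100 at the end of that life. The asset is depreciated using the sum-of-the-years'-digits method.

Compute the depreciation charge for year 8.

$8,208

Depreciable base = $190,580 − $40,100 = $150,480.
Sum of the years' digits = 10+9+8+7+6+5+4+3+2+1 = 55.
Year 1: $150,480 × 10/55 = $27,360. Book value $163,220.
Year 2: $150,480 × 9/55 = $24,624. Book value $138,596.
Year 3: $150,480 × 8/55 = $21,888. Book value $116,708.
Year 4: $150,480 × 7/55 = $19,152. Book value $97,556.
Year 5: $150,480 × 6/55 = $16,416. Book value $81,140.
Year 6: $150,480 × 5/55 = $13,680. Book value $67,460.
Year 7: $150,480 × 4/55 = $10,944. Book value $56,516.
Year 8: $150,480 × 3/55 = $8,208. Book value $48,308.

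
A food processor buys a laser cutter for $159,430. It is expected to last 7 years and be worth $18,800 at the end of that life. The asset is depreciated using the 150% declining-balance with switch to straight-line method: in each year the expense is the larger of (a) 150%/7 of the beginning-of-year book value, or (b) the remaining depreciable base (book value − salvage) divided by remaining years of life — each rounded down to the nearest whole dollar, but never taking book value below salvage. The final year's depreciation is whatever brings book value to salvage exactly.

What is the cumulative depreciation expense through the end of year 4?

$98,667

Depreciable base = $159,430 − $18,800 = $140,630.
Year 1: DB = ⌊$159,430 × 150%/7⌋ = $34,163; SL = ⌊$140,630/7⌋ = $20,090 → take DB $34,163. Book value $125,267.
Year 2: DB = ⌊$125,267 × 150%/7⌋ = $26,842; SL = ⌊$106,467/6⌋ = $17,744 → take DB $26,842. Book value $98,425.
Year 3: DB = ⌊$98,425 × 150%/7⌋ = $21,091; SL = ⌊$79,625/5⌋ = $15,925 → take DB $21,091. Book value $77,334.
Year 4: DB = ⌊$77,334 × 150%/7⌋ = $16,571; SL = ⌊$58,534/4⌋ = $14,633 → take DB $16,571. Book value $60,763.
Accumulated through year 4 = $159,430 − $60,763 = $98,667.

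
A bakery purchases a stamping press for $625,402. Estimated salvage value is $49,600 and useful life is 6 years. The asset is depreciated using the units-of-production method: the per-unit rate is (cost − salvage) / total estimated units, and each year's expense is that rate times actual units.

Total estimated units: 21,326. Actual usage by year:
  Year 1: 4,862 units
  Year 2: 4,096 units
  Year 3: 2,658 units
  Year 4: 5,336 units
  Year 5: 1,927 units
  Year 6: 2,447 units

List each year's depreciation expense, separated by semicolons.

$131,274; $110,592; $71,766; $144,072; $52,029; $66,069

Depreciable base = $625,402 − $49,600 = $575,802.
Rate = $575,802 / 21,326 units = $27 per unit.
Year 1: 4,862 × $27 = $131,274. Book value $494,128.
Year 2: 4,096 × $27 = $110,592. Book value $383,536.
Year 3: 2,658 × $27 = $71,766. Book value $311,770.
Year 4: 5,336 × $27 = $144,072. Book value $167,698.
Year 5: 1,927 × $27 = $52,029. Book value $115,669.
Year 6: 2,447 × $27 = $66,069. Book value $49,600.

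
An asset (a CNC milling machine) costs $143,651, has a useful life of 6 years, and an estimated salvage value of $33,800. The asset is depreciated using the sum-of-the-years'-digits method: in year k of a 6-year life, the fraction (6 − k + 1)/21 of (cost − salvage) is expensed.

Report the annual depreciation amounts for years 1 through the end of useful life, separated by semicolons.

$31,386; $26,155; $20,924; $15,693; $10,462; $5,231

Depreciable base = $143,651 − $33,800 = $109,851.
Sum of the years' digits = 6+5+4+3+2+1 = 21.
Year 1: $109,851 × 6/21 = $31,386. Book value $112,265.
Year 2: $109,851 × 5/21 = $26,155. Book value $86,110.
Year 3: $109,851 × 4/21 = $20,924. Book value $65,186.
Year 4: $109,851 × 3/21 = $15,693. Book value $49,493.
Year 5: $109,851 × 2/21 = $10,462. Book value $39,031.
Year 6: $109,851 × 1/21 = $5,231. Book value $33,800.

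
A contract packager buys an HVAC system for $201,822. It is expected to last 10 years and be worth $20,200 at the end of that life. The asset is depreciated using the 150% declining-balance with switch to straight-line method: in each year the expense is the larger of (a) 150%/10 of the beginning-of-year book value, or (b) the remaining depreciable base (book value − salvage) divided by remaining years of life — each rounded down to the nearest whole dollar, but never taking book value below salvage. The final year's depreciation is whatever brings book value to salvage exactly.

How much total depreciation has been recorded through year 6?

Depreciable base = $201,822 − $20,200 = $181,622.
Year 1: DB = ⌊$201,822 × 150%/10⌋ = $30,273; SL = ⌊$181,622/10⌋ = $18,162 → take DB $30,273. Book value $171,549.
Year 2: DB = ⌊$171,549 × 150%/10⌋ = $25,732; SL = ⌊$151,349/9⌋ = $16,816 → take DB $25,732. Book value $145,817.
Year 3: DB = ⌊$145,817 × 150%/10⌋ = $21,872; SL = ⌊$125,617/8⌋ = $15,702 → take DB $21,872. Book value $123,945.
Year 4: DB = ⌊$123,945 × 150%/10⌋ = $18,591; SL = ⌊$103,745/7⌋ = $14,820 → take DB $18,591. Book value $105,354.
Year 5: DB = ⌊$105,354 × 150%/10⌋ = $15,803; SL = ⌊$85,154/6⌋ = $14,192 → take DB $15,803. Book value $89,551.
Year 6: DB = ⌊$89,551 × 150%/10⌋ = $13,432; SL = ⌊$69,351/5⌋ = $13,870 → take SL $13,870. Book value $75,681.
Accumulated through year 6 = $201,822 − $75,681 = $126,141.

$126,141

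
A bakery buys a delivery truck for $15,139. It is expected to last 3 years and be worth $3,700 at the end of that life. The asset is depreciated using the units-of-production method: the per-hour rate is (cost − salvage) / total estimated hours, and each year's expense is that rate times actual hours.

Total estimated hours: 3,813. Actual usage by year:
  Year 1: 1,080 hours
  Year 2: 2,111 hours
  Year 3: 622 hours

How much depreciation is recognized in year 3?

$1,866

Depreciable base = $15,139 − $3,700 = $11,439.
Rate = $11,439 / 3,813 hours = $3 per hour.
Year 1: 1,080 × $3 = $3,240. Book value $11,899.
Year 2: 2,111 × $3 = $6,333. Book value $5,566.
Year 3: 622 × $3 = $1,866. Book value $3,700.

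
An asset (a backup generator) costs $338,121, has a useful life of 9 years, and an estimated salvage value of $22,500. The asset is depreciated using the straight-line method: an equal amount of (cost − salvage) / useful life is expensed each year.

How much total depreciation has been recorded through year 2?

$70,138

Depreciable base = $338,121 − $22,500 = $315,621.
Annual expense = $315,621 / 9 = $35,069.
End of year 1: book value $303,052.
End of year 2: book value $267,983.
Accumulated through year 2 = $338,121 − $267,983 = $70,138.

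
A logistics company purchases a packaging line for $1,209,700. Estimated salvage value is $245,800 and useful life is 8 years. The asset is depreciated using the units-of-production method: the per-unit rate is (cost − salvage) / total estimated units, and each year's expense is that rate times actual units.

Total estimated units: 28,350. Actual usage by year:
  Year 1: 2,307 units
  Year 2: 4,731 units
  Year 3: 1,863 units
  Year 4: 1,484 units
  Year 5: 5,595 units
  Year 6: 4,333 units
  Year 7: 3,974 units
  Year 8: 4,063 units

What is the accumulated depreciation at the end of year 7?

$825,758

Depreciable base = $1,209,700 − $245,800 = $963,900.
Rate = $963,900 / 28,350 units = $34 per unit.
Year 1: 2,307 × $34 = $78,438. Book value $1,131,262.
Year 2: 4,731 × $34 = $160,854. Book value $970,408.
Year 3: 1,863 × $34 = $63,342. Book value $907,066.
Year 4: 1,484 × $34 = $50,456. Book value $856,610.
Year 5: 5,595 × $34 = $190,230. Book value $666,380.
Year 6: 4,333 × $34 = $147,322. Book value $519,058.
Year 7: 3,974 × $34 = $135,116. Book value $383,942.
Accumulated through year 7 = $1,209,700 − $383,942 = $825,758.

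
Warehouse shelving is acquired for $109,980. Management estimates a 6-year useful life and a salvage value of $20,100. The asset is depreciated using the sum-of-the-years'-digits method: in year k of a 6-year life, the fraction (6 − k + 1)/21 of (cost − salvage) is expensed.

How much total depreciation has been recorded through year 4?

$77,040

Depreciable base = $109,980 − $20,100 = $89,880.
Sum of the years' digits = 6+5+4+3+2+1 = 21.
Year 1: $89,880 × 6/21 = $25,680. Book value $84,300.
Year 2: $89,880 × 5/21 = $21,400. Book value $62,900.
Year 3: $89,880 × 4/21 = $17,120. Book value $45,780.
Year 4: $89,880 × 3/21 = $12,840. Book value $32,940.
Accumulated through year 4 = $109,980 − $32,940 = $77,040.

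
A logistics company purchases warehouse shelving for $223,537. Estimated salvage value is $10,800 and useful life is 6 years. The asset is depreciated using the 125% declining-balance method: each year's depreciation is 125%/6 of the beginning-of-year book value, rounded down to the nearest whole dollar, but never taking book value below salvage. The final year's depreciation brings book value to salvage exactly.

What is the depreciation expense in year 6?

$58,714

Depreciable base = $223,537 − $10,800 = $212,737.
Year 1: ⌊$223,537 × 125%/6⌋ = $46,570. Book value $176,967.
Year 2: ⌊$176,967 × 125%/6⌋ = $36,868. Book value $140,099.
Year 3: ⌊$140,099 × 125%/6⌋ = $29,187. Book value $110,912.
Year 4: ⌊$110,912 × 125%/6⌋ = $23,106. Book value $87,806.
Year 5: ⌊$87,806 × 125%/6⌋ = $18,292. Book value $69,514.
Year 6 (final): $69,514 − $10,800 = $58,714. Book value $10,800.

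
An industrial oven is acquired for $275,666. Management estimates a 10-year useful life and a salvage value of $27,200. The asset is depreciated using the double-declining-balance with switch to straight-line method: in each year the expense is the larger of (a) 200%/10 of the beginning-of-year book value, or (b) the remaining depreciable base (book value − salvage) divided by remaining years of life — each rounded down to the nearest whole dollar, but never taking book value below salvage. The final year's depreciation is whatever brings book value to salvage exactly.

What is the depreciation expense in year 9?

$9,525

Depreciable base = $275,666 − $27,200 = $248,466.
Year 1: DB = ⌊$275,666 × 200%/10⌋ = $55,133; SL = ⌊$248,466/10⌋ = $24,846 → take DB $55,133. Book value $220,533.
Year 2: DB = ⌊$220,533 × 200%/10⌋ = $44,106; SL = ⌊$193,333/9⌋ = $21,481 → take DB $44,106. Book value $176,427.
Year 3: DB = ⌊$176,427 × 200%/10⌋ = $35,285; SL = ⌊$149,227/8⌋ = $18,653 → take DB $35,285. Book value $141,142.
Year 4: DB = ⌊$141,142 × 200%/10⌋ = $28,228; SL = ⌊$113,942/7⌋ = $16,277 → take DB $28,228. Book value $112,914.
Year 5: DB = ⌊$112,914 × 200%/10⌋ = $22,582; SL = ⌊$85,714/6⌋ = $14,285 → take DB $22,582. Book value $90,332.
Year 6: DB = ⌊$90,332 × 200%/10⌋ = $18,066; SL = ⌊$63,132/5⌋ = $12,626 → take DB $18,066. Book value $72,266.
Year 7: DB = ⌊$72,266 × 200%/10⌋ = $14,453; SL = ⌊$45,066/4⌋ = $11,266 → take DB $14,453. Book value $57,813.
Year 8: DB = ⌊$57,813 × 200%/10⌋ = $11,562; SL = ⌊$30,613/3⌋ = $10,204 → take DB $11,562. Book value $46,251.
Year 9: DB = ⌊$46,251 × 200%/10⌋ = $9,250; SL = ⌊$19,051/2⌋ = $9,525 → take SL $9,525. Book value $36,726.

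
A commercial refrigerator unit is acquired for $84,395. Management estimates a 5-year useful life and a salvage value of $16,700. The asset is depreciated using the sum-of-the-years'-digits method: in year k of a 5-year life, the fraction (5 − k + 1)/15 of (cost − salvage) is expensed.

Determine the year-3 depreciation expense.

$13,539

Depreciable base = $84,395 − $16,700 = $67,695.
Sum of the years' digits = 5+4+3+2+1 = 15.
Year 1: $67,695 × 5/15 = $22,565. Book value $61,830.
Year 2: $67,695 × 4/15 = $18,052. Book value $43,778.
Year 3: $67,695 × 3/15 = $13,539. Book value $30,239.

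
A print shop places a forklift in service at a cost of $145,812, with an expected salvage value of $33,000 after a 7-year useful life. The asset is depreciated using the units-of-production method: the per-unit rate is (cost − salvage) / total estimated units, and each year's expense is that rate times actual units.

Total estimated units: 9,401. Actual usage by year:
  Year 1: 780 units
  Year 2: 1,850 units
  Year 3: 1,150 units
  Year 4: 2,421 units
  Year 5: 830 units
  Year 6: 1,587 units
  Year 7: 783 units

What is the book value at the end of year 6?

Depreciable base = $145,812 − $33,000 = $112,812.
Rate = $112,812 / 9,401 units = $12 per unit.
Year 1: 780 × $12 = $9,360. Book value $136,452.
Year 2: 1,850 × $12 = $22,200. Book value $114,252.
Year 3: 1,150 × $12 = $13,800. Book value $100,452.
Year 4: 2,421 × $12 = $29,052. Book value $71,400.
Year 5: 830 × $12 = $9,960. Book value $61,440.
Year 6: 1,587 × $12 = $19,044. Book value $42,396.

$42,396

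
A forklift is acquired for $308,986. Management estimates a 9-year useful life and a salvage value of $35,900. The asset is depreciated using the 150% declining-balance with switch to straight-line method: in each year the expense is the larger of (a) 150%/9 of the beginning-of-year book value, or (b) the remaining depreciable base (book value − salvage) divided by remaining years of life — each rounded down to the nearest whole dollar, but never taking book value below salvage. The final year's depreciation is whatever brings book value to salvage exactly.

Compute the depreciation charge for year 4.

Depreciable base = $308,986 − $35,900 = $273,086.
Year 1: DB = ⌊$308,986 × 150%/9⌋ = $51,497; SL = ⌊$273,086/9⌋ = $30,342 → take DB $51,497. Book value $257,489.
Year 2: DB = ⌊$257,489 × 150%/9⌋ = $42,914; SL = ⌊$221,589/8⌋ = $27,698 → take DB $42,914. Book value $214,575.
Year 3: DB = ⌊$214,575 × 150%/9⌋ = $35,762; SL = ⌊$178,675/7⌋ = $25,525 → take DB $35,762. Book value $178,813.
Year 4: DB = ⌊$178,813 × 150%/9⌋ = $29,802; SL = ⌊$142,913/6⌋ = $23,818 → take DB $29,802. Book value $149,011.

$29,802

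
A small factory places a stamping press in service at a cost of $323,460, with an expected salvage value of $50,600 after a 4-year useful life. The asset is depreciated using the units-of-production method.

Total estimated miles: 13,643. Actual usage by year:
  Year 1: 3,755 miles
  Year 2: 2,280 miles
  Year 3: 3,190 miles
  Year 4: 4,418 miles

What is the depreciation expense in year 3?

Depreciable base = $323,460 − $50,600 = $272,860.
Rate = $272,860 / 13,643 miles = $20 per mile.
Year 1: 3,755 × $20 = $75,100. Book value $248,360.
Year 2: 2,280 × $20 = $45,600. Book value $202,760.
Year 3: 3,190 × $20 = $63,800. Book value $138,960.

$63,800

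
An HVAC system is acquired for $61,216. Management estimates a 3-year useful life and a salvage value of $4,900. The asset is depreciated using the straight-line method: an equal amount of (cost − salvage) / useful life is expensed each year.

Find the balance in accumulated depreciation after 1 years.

Depreciable base = $61,216 − $4,900 = $56,316.
Annual expense = $56,316 / 3 = $18,772.
End of year 1: book value $42,444.
Accumulated through year 1 = $61,216 − $42,444 = $18,772.

$18,772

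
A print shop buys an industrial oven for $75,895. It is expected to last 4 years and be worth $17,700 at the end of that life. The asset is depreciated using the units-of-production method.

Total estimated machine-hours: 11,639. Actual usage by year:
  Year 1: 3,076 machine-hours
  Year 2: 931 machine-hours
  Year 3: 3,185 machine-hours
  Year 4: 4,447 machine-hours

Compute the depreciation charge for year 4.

$22,235

Depreciable base = $75,895 − $17,700 = $58,195.
Rate = $58,195 / 11,639 machine-hours = $5 per machine-hour.
Year 1: 3,076 × $5 = $15,380. Book value $60,515.
Year 2: 931 × $5 = $4,655. Book value $55,860.
Year 3: 3,185 × $5 = $15,925. Book value $39,935.
Year 4: 4,447 × $5 = $22,235. Book value $17,700.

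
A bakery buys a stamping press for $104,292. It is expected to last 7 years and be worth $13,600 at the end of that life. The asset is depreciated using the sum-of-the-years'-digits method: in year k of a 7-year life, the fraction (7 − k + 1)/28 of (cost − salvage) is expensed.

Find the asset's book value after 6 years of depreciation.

Depreciable base = $104,292 − $13,600 = $90,692.
Sum of the years' digits = 7+6+5+4+3+2+1 = 28.
Year 1: $90,692 × 7/28 = $22,673. Book value $81,619.
Year 2: $90,692 × 6/28 = $19,434. Book value $62,185.
Year 3: $90,692 × 5/28 = $16,195. Book value $45,990.
Year 4: $90,692 × 4/28 = $12,956. Book value $33,034.
Year 5: $90,692 × 3/28 = $9,717. Book value $23,317.
Year 6: $90,692 × 2/28 = $6,478. Book value $16,839.

$16,839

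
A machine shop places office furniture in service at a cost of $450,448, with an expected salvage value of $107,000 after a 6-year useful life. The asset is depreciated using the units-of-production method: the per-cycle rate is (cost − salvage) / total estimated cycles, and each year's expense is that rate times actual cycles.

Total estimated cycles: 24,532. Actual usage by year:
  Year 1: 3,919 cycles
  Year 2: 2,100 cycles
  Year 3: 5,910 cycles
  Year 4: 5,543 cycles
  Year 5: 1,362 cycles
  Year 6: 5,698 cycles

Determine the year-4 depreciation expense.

Depreciable base = $450,448 − $107,000 = $343,448.
Rate = $343,448 / 24,532 cycles = $14 per cycle.
Year 1: 3,919 × $14 = $54,866. Book value $395,582.
Year 2: 2,100 × $14 = $29,400. Book value $366,182.
Year 3: 5,910 × $14 = $82,740. Book value $283,442.
Year 4: 5,543 × $14 = $77,602. Book value $205,840.

$77,602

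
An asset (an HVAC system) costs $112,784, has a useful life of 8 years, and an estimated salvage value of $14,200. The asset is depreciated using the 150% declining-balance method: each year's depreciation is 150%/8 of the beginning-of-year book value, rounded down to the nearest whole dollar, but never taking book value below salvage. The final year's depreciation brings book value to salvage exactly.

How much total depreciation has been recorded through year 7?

Depreciable base = $112,784 − $14,200 = $98,584.
Year 1: ⌊$112,784 × 150%/8⌋ = $21,147. Book value $91,637.
Year 2: ⌊$91,637 × 150%/8⌋ = $17,181. Book value $74,456.
Year 3: ⌊$74,456 × 150%/8⌋ = $13,960. Book value $60,496.
Year 4: ⌊$60,496 × 150%/8⌋ = $11,343. Book value $49,153.
Year 5: ⌊$49,153 × 150%/8⌋ = $9,216. Book value $39,937.
Year 6: ⌊$39,937 × 150%/8⌋ = $7,488. Book value $32,449.
Year 7: ⌊$32,449 × 150%/8⌋ = $6,084. Book value $26,365.
Accumulated through year 7 = $112,784 − $26,365 = $86,419.

$86,419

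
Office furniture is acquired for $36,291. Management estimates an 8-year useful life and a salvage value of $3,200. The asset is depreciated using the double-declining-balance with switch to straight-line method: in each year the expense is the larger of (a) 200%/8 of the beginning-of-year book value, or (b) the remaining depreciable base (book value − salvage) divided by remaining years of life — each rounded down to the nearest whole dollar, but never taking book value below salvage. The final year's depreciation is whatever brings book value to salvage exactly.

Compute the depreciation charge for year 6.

Depreciable base = $36,291 − $3,200 = $33,091.
Year 1: DB = ⌊$36,291 × 200%/8⌋ = $9,072; SL = ⌊$33,091/8⌋ = $4,136 → take DB $9,072. Book value $27,219.
Year 2: DB = ⌊$27,219 × 200%/8⌋ = $6,804; SL = ⌊$24,019/7⌋ = $3,431 → take DB $6,804. Book value $20,415.
Year 3: DB = ⌊$20,415 × 200%/8⌋ = $5,103; SL = ⌊$17,215/6⌋ = $2,869 → take DB $5,103. Book value $15,312.
Year 4: DB = ⌊$15,312 × 200%/8⌋ = $3,828; SL = ⌊$12,112/5⌋ = $2,422 → take DB $3,828. Book value $11,484.
Year 5: DB = ⌊$11,484 × 200%/8⌋ = $2,871; SL = ⌊$8,284/4⌋ = $2,071 → take DB $2,871. Book value $8,613.
Year 6: DB = ⌊$8,613 × 200%/8⌋ = $2,153; SL = ⌊$5,413/3⌋ = $1,804 → take DB $2,153. Book value $6,460.

$2,153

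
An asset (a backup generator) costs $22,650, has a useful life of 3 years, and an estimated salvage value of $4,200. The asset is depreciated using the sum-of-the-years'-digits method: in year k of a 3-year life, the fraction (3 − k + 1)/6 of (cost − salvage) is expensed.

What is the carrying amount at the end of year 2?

Depreciable base = $22,650 − $4,200 = $18,450.
Sum of the years' digits = 3+2+1 = 6.
Year 1: $18,450 × 3/6 = $9,225. Book value $13,425.
Year 2: $18,450 × 2/6 = $6,150. Book value $7,275.

$7,275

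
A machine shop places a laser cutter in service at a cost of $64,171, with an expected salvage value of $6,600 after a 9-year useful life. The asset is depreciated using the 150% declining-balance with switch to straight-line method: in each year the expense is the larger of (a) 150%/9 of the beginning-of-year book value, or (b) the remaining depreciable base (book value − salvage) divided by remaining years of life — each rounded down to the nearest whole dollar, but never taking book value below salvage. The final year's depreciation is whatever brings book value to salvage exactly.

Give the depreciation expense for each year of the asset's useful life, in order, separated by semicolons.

$10,695; $8,912; $7,427; $6,189; $5,158; $4,797; $4,797; $4,798; $4,798

Depreciable base = $64,171 − $6,600 = $57,571.
Year 1: DB = ⌊$64,171 × 150%/9⌋ = $10,695; SL = ⌊$57,571/9⌋ = $6,396 → take DB $10,695. Book value $53,476.
Year 2: DB = ⌊$53,476 × 150%/9⌋ = $8,912; SL = ⌊$46,876/8⌋ = $5,859 → take DB $8,912. Book value $44,564.
Year 3: DB = ⌊$44,564 × 150%/9⌋ = $7,427; SL = ⌊$37,964/7⌋ = $5,423 → take DB $7,427. Book value $37,137.
Year 4: DB = ⌊$37,137 × 150%/9⌋ = $6,189; SL = ⌊$30,537/6⌋ = $5,089 → take DB $6,189. Book value $30,948.
Year 5: DB = ⌊$30,948 × 150%/9⌋ = $5,158; SL = ⌊$24,348/5⌋ = $4,869 → take DB $5,158. Book value $25,790.
Year 6: DB = ⌊$25,790 × 150%/9⌋ = $4,298; SL = ⌊$19,190/4⌋ = $4,797 → take SL $4,797. Book value $20,993.
Year 7: DB = ⌊$20,993 × 150%/9⌋ = $3,498; SL = ⌊$14,393/3⌋ = $4,797 → take SL $4,797. Book value $16,196.
Year 8: DB = ⌊$16,196 × 150%/9⌋ = $2,699; SL = ⌊$9,596/2⌋ = $4,798 → take SL $4,798. Book value $11,398.
Year 9 (final): $11,398 − $6,600 = $4,798. Book value $6,600.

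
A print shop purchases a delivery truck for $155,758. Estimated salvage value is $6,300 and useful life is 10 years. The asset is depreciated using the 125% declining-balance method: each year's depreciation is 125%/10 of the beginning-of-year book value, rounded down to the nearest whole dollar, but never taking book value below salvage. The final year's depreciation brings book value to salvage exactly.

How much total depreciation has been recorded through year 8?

Depreciable base = $155,758 − $6,300 = $149,458.
Year 1: ⌊$155,758 × 125%/10⌋ = $19,469. Book value $136,289.
Year 2: ⌊$136,289 × 125%/10⌋ = $17,036. Book value $119,253.
Year 3: ⌊$119,253 × 125%/10⌋ = $14,906. Book value $104,347.
Year 4: ⌊$104,347 × 125%/10⌋ = $13,043. Book value $91,304.
Year 5: ⌊$91,304 × 125%/10⌋ = $11,413. Book value $79,891.
Year 6: ⌊$79,891 × 125%/10⌋ = $9,986. Book value $69,905.
Year 7: ⌊$69,905 × 125%/10⌋ = $8,738. Book value $61,167.
Year 8: ⌊$61,167 × 125%/10⌋ = $7,645. Book value $53,522.
Accumulated through year 8 = $155,758 − $53,522 = $102,236.

$102,236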